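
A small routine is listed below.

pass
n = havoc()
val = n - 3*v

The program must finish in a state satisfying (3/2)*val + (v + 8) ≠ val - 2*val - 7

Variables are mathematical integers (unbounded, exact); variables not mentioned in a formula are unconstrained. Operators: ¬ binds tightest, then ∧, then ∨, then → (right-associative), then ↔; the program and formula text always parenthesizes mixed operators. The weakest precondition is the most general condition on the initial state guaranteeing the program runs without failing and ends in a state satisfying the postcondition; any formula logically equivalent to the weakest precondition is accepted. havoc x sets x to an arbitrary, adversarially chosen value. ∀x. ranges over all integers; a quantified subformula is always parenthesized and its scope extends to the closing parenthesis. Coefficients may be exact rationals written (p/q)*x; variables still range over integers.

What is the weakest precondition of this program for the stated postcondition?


Working backward. After the program, the postcondition (3/2)*val + (v + 8) ≠ val - 2*val - 7 must hold; in canonical form it is v + (5/2)*val ≠ -15.
Before val := n - 3*v: (5/2)*n ≠ (13/2)*v - 15
Before havoc n: ∀n_1. (5/2)*n_1 ≠ (13/2)*v - 15
Before skip: ∀n_1. (5/2)*n_1 ≠ (13/2)*v - 15
Answer: WP = ∀n_1. (5/2)*n_1 ≠ (13/2)*v - 15


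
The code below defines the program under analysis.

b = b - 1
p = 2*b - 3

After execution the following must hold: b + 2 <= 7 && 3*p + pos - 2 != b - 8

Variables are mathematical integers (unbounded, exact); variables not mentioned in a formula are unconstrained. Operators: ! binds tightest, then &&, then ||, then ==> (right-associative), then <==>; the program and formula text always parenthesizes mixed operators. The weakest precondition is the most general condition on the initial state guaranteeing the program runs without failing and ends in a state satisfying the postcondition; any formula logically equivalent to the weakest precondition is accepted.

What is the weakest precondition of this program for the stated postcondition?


Working backward. After the program, the postcondition b + 2 <= 7 && 3*p + pos - 2 != b - 8 must hold; in canonical form it is b <= 5 && 3*p + pos != b - 6.
Before p := 2*b - 3: b <= 5 && 5*b + pos != 3
Before b := b - 1: b <= 6 && 5*b + pos != 8
Answer: WP = b <= 6 && 5*b + pos != 8


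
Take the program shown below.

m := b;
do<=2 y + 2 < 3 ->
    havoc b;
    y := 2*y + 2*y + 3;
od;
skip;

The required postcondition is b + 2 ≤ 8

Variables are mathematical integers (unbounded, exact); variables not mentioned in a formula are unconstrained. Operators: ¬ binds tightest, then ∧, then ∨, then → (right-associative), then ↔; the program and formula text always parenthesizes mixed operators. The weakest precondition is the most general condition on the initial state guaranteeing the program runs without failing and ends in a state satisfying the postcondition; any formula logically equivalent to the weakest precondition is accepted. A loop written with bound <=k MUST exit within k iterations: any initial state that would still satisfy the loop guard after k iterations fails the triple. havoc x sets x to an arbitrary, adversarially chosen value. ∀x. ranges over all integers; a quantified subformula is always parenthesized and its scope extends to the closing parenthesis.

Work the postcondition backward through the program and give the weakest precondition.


Working backward. After the program, the postcondition b + 2 ≤ 8 must hold; in canonical form it is b ≤ 6.
Before skip: b ≤ 6
Before the loop (bound <=2), unroll the exhaustion recursion (WP_0 = exit-now case; WP_j = one more guarded iteration, up to j = 2):
  WP_0: (¬(y < 1)) ∧ b ≤ 6
  WP_1: (y < 1 → (∀b_1. ((¬(4*y < -2)) ∧ b_1 ≤ 6))) ∧ ((¬(y < 1)) → b ≤ 6)
  WP_2: (y < 1 → (∀b_2. ((4*y < -2 → (∀b_1. ((¬(16*y < -14)) ∧ b_1 ≤ 6))) ∧ ((¬(4*y < -2)) → b_2 ≤ 6)))) ∧ ((¬(y < 1)) → b ≤ 6)
So before the loop: (y < 1 → (∀b_2. ((4*y < -2 → (∀b_1. ((¬(16*y < -14)) ∧ b_1 ≤ 6))) ∧ ((¬(4*y < -2)) → b_2 ≤ 6)))) ∧ ((¬(y < 1)) → b ≤ 6)
Before m := b: (y < 1 → (∀b_2. ((4*y < -2 → (∀b_1. ((¬(16*y < -14)) ∧ b_1 ≤ 6))) ∧ ((¬(4*y < -2)) → b_2 ≤ 6)))) ∧ ((¬(y < 1)) → b ≤ 6)
Answer: WP = (y < 1 → (∀b_2. ((4*y < -2 → (∀b_1. ((¬(16*y < -14)) ∧ b_1 ≤ 6))) ∧ ((¬(4*y < -2)) → b_2 ≤ 6)))) ∧ ((¬(y < 1)) → b ≤ 6)


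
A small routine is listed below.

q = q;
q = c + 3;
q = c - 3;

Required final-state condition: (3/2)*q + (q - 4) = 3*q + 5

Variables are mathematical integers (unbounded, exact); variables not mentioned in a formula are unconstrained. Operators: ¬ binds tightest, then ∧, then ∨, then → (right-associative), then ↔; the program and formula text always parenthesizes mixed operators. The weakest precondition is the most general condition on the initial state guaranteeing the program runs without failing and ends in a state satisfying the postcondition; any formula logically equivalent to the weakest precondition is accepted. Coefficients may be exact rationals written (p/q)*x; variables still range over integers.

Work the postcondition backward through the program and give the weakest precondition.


Working backward. After the program, the postcondition (3/2)*q + (q - 4) = 3*q + 5 must hold; in canonical form it is (1/2)*q = -9.
Before q := c - 3: (1/2)*c = -15/2
Before q := c + 3: (1/2)*c = -15/2
Before q := q: (1/2)*c = -15/2
Answer: WP = (1/2)*c = -15/2


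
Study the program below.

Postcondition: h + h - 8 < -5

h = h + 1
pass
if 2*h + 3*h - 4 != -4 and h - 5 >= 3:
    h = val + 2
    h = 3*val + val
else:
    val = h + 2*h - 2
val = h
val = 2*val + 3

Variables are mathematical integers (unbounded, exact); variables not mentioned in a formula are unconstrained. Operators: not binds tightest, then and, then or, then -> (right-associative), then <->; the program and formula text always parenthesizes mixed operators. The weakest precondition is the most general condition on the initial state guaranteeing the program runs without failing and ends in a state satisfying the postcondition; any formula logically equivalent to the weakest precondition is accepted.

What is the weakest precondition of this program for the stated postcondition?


Working backward. After the program, the postcondition h + h - 8 < -5 must hold; in canonical form it is 2*h < 3.
Before val := 2*val + 3: 2*h < 3
Before val := h: 2*h < 3
Then branch requires 8*val < 3; else branch requires 2*h < 3.
Before the if: ((5*h != 0 and h >= 8) -> 8*val < 3) and ((not (5*h != 0 and h >= 8)) -> 2*h < 3)
Before skip: ((5*h != 0 and h >= 8) -> 8*val < 3) and ((not (5*h != 0 and h >= 8)) -> 2*h < 3)
Before h := h + 1: ((5*h != -5 and h >= 7) -> 8*val < 3) and ((not (5*h != -5 and h >= 7)) -> 2*h < 1)
Answer: WP = ((5*h != -5 and h >= 7) -> 8*val < 3) and ((not (5*h != -5 and h >= 7)) -> 2*h < 1)


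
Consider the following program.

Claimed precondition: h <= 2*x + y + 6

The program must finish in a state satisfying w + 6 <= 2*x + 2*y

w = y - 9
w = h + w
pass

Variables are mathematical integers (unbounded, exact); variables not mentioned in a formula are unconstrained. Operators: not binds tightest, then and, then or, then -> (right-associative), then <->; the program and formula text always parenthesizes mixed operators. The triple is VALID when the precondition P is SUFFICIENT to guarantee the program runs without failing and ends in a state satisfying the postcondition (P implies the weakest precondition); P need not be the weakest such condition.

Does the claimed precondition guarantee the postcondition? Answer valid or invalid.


Working backward. After the program, the postcondition w + 6 <= 2*x + 2*y must hold; in canonical form it is w <= 2*x + 2*y - 6.
Before skip: w <= 2*x + 2*y - 6
Before w := h + w: h + w <= 2*x + 2*y - 6
Before w := y - 9: h <= 2*x + y + 3
The weakest precondition is h <= 2*x + y + 3.
Check whether h <= 2*x + y + 6 implies it.
Countermodel: at the initial state h = 4, x = 0, y = 0, the precondition holds but the weakest precondition fails.
Answer: invalid


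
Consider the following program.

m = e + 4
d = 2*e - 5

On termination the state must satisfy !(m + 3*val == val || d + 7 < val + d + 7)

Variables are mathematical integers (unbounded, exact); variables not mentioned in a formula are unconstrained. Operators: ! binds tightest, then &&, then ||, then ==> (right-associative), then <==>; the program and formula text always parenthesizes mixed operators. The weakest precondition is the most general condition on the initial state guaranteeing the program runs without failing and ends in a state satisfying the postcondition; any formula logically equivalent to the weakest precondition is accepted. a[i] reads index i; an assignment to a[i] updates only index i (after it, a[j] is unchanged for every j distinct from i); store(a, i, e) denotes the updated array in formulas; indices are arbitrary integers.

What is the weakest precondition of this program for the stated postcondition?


Working backward. After the program, the postcondition !(m + 3*val == val || d + 7 < val + d + 7) must hold; in canonical form it is !(m + 2*val == 0 || val > 0).
Before d := 2*e - 5: !(m + 2*val == 0 || val > 0)
Before m := e + 4: !(e + 2*val == -4 || val > 0)
Answer: WP = !(e + 2*val == -4 || val > 0)


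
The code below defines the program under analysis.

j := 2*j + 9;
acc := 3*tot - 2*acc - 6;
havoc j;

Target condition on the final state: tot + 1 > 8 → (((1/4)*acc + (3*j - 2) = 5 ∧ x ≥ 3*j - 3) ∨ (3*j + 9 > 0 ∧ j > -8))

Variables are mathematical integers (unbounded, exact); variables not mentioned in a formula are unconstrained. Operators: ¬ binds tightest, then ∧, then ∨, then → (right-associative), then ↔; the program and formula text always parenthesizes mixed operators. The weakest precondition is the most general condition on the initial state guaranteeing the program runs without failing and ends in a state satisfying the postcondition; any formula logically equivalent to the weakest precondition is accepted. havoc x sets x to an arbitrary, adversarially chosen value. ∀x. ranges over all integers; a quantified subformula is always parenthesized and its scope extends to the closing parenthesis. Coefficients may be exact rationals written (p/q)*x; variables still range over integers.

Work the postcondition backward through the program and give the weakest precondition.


Working backward. After the program, the postcondition tot + 1 > 8 → (((1/4)*acc + (3*j - 2) = 5 ∧ x ≥ 3*j - 3) ∨ (3*j + 9 > 0 ∧ j > -8)) must hold; in canonical form it is tot > 7 → (((1/4)*acc + 3*j = 7 ∧ x ≥ 3*j - 3) ∨ (3*j > -9 ∧ j > -8)).
Before havoc j: ∀j_1. (tot > 7 → (((1/4)*acc + 3*j_1 = 7 ∧ x ≥ 3*j_1 - 3) ∨ (3*j_1 > -9 ∧ j_1 > -8)))
Before acc := 3*tot - 2*acc - 6: ∀j_1. (tot > 7 → ((3*j_1 + (3/4)*tot = (1/2)*acc + 17/2 ∧ x ≥ 3*j_1 - 3) ∨ (3*j_1 > -9 ∧ j_1 > -8)))
Before j := 2*j + 9: ∀j_1. (tot > 7 → ((3*j_1 + (3/4)*tot = (1/2)*acc + 17/2 ∧ x ≥ 3*j_1 - 3) ∨ (3*j_1 > -9 ∧ j_1 > -8)))
Answer: WP = ∀j_1. (tot > 7 → ((3*j_1 + (3/4)*tot = (1/2)*acc + 17/2 ∧ x ≥ 3*j_1 - 3) ∨ (3*j_1 > -9 ∧ j_1 > -8)))


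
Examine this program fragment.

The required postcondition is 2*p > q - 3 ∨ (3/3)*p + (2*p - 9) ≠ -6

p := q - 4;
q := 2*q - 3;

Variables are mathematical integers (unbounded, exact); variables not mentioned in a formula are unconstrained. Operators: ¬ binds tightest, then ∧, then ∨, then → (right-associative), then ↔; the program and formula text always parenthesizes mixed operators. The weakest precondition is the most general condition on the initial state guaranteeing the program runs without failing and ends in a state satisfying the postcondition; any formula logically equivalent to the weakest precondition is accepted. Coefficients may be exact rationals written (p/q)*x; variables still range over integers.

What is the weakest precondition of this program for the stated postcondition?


Working backward. After the program, the postcondition 2*p > q - 3 ∨ (3/3)*p + (2*p - 9) ≠ -6 must hold; in canonical form it is 2*p > q - 3 ∨ 3*p ≠ 3.
Before q := 2*q - 3: 2*p > 2*q - 6 ∨ 3*p ≠ 3
Before p := q - 4: 3*q ≠ 15
Answer: WP = 3*q ≠ 15


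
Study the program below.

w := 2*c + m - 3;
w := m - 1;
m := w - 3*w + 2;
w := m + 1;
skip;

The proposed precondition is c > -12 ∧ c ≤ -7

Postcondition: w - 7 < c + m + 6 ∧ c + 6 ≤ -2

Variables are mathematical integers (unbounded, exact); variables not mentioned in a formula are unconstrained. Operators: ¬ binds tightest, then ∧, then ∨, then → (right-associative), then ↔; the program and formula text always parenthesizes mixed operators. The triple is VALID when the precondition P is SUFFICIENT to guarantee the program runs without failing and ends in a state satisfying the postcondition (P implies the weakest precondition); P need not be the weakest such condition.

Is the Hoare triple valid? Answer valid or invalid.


Working backward. After the program, the postcondition w - 7 < c + m + 6 ∧ c + 6 ≤ -2 must hold; in canonical form it is w < c + m + 13 ∧ c ≤ -8.
Before skip: w < c + m + 13 ∧ c ≤ -8
Before w := m + 1: c > -12 ∧ c ≤ -8
Before m := w - 3*w + 2: c > -12 ∧ c ≤ -8
Before w := m - 1: c > -12 ∧ c ≤ -8
Before w := 2*c + m - 3: c > -12 ∧ c ≤ -8
The weakest precondition is c > -12 ∧ c ≤ -8.
Check whether c > -12 ∧ c ≤ -7 implies it.
Countermodel: at the initial state c = -7, the precondition holds but the weakest precondition fails.
Answer: invalid


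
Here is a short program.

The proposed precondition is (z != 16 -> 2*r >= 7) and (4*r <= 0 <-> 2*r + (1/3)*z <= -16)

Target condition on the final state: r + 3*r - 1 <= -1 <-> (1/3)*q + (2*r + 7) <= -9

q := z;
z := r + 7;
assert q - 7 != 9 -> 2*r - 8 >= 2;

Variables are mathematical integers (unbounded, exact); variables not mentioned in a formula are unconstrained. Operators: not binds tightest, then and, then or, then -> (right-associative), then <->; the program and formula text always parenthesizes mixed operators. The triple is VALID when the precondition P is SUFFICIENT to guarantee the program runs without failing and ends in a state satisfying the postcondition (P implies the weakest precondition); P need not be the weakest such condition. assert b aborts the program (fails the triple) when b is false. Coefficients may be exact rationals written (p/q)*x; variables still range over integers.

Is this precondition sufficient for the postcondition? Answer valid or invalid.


Working backward. After the program, the postcondition r + 3*r - 1 <= -1 <-> (1/3)*q + (2*r + 7) <= -9 must hold; in canonical form it is 4*r <= 0 <-> (1/3)*q + 2*r <= -16.
Before assert q - 7 != 9 -> 2*r - 8 >= 2: (q != 16 -> 2*r >= 10) and (4*r <= 0 <-> (1/3)*q + 2*r <= -16)
Before z := r + 7: (q != 16 -> 2*r >= 10) and (4*r <= 0 <-> (1/3)*q + 2*r <= -16)
Before q := z: (z != 16 -> 2*r >= 10) and (4*r <= 0 <-> 2*r + (1/3)*z <= -16)
The weakest precondition is (z != 16 -> 2*r >= 10) and (4*r <= 0 <-> 2*r + (1/3)*z <= -16).
Check whether (z != 16 -> 2*r >= 7) and (4*r <= 0 <-> 2*r + (1/3)*z <= -16) implies it.
Countermodel: at the initial state r = 4, z = 17, the precondition holds but the weakest precondition fails.
Answer: invalid


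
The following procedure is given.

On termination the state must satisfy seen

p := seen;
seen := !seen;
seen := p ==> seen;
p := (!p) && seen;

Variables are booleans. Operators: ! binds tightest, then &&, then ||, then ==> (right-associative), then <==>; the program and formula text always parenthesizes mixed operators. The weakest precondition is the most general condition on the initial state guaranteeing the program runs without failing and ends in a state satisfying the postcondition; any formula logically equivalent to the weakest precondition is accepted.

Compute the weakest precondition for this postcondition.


Working backward. After the program, seen must hold.
Before p := (!p) && seen: seen
Before seen := p ==> seen: p ==> seen
Before seen := !seen: p ==> (!seen)
Before p := seen: seen ==> (!seen)
Answer: WP = seen ==> (!seen)


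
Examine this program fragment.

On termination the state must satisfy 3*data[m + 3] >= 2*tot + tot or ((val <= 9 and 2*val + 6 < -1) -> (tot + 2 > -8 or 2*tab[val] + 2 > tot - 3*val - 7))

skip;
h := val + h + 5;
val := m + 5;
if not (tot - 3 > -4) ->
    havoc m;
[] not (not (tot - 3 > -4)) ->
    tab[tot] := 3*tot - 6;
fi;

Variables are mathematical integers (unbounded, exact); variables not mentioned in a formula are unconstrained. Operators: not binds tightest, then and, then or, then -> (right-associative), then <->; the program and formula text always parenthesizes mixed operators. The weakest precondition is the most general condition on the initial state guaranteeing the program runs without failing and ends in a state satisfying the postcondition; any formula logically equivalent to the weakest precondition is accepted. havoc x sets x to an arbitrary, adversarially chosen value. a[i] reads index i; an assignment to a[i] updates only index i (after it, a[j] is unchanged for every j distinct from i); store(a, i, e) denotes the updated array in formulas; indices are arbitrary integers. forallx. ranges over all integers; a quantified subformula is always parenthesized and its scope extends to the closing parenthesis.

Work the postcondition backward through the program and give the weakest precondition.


Working backward. After the program, the postcondition 3*data[m + 3] >= 2*tot + tot or ((val <= 9 and 2*val + 6 < -1) -> (tot + 2 > -8 or 2*tab[val] + 2 > tot - 3*val - 7)) must hold; in canonical form it is 3*data[m + 3] >= 3*tot or ((val <= 9 and 2*val < -7) -> (tot > -10 or 2*tab[val] + 3*val > tot - 9)).
Then branch requires forall m_1. (3*data[m_1 + 3] >= 3*tot or ((val <= 9 and 2*val < -7) -> (tot > -10 or 2*tab[val] + 3*val > tot - 9))); else branch requires 3*data[m + 3] >= 3*tot or ((val <= 9 and 2*val < -7) -> (tot > -10 or 2*store(tab, tot, 3*tot - 6)[val] + 3*val > tot - 9)).
Before the if: ((not (tot > -1)) -> (forall m_1. (3*data[m_1 + 3] >= 3*tot or ((val <= 9 and 2*val < -7) -> (tot > -10 or 2*tab[val] + 3*val > tot - 9))))) and (tot > -1 -> (3*data[m + 3] >= 3*tot or ((val <= 9 and 2*val < -7) -> (tot > -10 or 2*store(tab, tot, 3*tot - 6)[val] + 3*val > tot - 9))))
Before val := m + 5: ((not (tot > -1)) -> (forall m_1. (3*data[m_1 + 3] >= 3*tot or ((m <= 4 and 2*m < -17) -> (tot > -10 or 2*tab[m + 5] + 3*m > tot - 24))))) and (tot > -1 -> (3*data[m + 3] >= 3*tot or ((m <= 4 and 2*m < -17) -> (tot > -10 or 2*store(tab, tot, 3*tot - 6)[m + 5] + 3*m > tot - 24))))
Before h := val + h + 5: ((not (tot > -1)) -> (forall m_1. (3*data[m_1 + 3] >= 3*tot or ((m <= 4 and 2*m < -17) -> (tot > -10 or 2*tab[m + 5] + 3*m > tot - 24))))) and (tot > -1 -> (3*data[m + 3] >= 3*tot or ((m <= 4 and 2*m < -17) -> (tot > -10 or 2*store(tab, tot, 3*tot - 6)[m + 5] + 3*m > tot - 24))))
Before skip: ((not (tot > -1)) -> (forall m_1. (3*data[m_1 + 3] >= 3*tot or ((m <= 4 and 2*m < -17) -> (tot > -10 or 2*tab[m + 5] + 3*m > tot - 24))))) and (tot > -1 -> (3*data[m + 3] >= 3*tot or ((m <= 4 and 2*m < -17) -> (tot > -10 or 2*store(tab, tot, 3*tot - 6)[m + 5] + 3*m > tot - 24))))
Answer: WP = ((not (tot > -1)) -> (forall m_1. (3*data[m_1 + 3] >= 3*tot or ((m <= 4 and 2*m < -17) -> (tot > -10 or 2*tab[m + 5] + 3*m > tot - 24))))) and (tot > -1 -> (3*data[m + 3] >= 3*tot or ((m <= 4 and 2*m < -17) -> (tot > -10 or 2*store(tab, tot, 3*tot - 6)[m + 5] + 3*m > tot - 24))))


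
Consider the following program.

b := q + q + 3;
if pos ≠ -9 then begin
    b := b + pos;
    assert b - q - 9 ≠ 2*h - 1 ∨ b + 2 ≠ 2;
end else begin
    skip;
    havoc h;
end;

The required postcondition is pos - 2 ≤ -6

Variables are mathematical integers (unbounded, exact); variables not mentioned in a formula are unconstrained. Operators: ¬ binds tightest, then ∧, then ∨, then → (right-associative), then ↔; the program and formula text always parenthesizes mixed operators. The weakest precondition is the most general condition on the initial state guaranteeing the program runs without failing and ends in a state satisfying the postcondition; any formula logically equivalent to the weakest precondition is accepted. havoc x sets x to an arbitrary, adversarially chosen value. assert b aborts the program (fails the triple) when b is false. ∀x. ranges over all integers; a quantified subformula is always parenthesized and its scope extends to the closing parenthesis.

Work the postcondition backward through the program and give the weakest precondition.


Working backward. After the program, the postcondition pos - 2 ≤ -6 must hold; in canonical form it is pos ≤ -4.
Then branch requires (b + pos ≠ 2*h + q + 8 ∨ b + pos ≠ 0) ∧ pos ≤ -4; else branch requires pos ≤ -4.
Before the if: (pos ≠ -9 → ((b + pos ≠ 2*h + q + 8 ∨ b + pos ≠ 0) ∧ pos ≤ -4)) ∧ ((¬(pos ≠ -9)) → pos ≤ -4)
Before b := q + q + 3: (pos ≠ -9 → ((pos + q ≠ 2*h + 5 ∨ pos + 2*q ≠ -3) ∧ pos ≤ -4)) ∧ ((¬(pos ≠ -9)) → pos ≤ -4)
Answer: WP = (pos ≠ -9 → ((pos + q ≠ 2*h + 5 ∨ pos + 2*q ≠ -3) ∧ pos ≤ -4)) ∧ ((¬(pos ≠ -9)) → pos ≤ -4)


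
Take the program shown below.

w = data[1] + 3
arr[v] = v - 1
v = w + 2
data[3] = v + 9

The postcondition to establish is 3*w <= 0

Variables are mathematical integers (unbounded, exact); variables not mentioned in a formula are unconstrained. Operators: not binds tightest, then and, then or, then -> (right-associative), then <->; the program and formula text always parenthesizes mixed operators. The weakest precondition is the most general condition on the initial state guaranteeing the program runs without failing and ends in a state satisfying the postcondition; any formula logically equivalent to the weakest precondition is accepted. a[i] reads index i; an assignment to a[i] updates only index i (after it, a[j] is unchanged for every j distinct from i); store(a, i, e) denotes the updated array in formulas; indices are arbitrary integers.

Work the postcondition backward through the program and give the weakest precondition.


Working backward. After the program, 3*w <= 0 must hold.
Before data[3] := v + 9: 3*w <= 0
Before v := w + 2: 3*w <= 0
Before arr[v] := v - 1: 3*w <= 0
Before w := data[1] + 3: 3*data[1] <= -9
Answer: WP = 3*data[1] <= -9


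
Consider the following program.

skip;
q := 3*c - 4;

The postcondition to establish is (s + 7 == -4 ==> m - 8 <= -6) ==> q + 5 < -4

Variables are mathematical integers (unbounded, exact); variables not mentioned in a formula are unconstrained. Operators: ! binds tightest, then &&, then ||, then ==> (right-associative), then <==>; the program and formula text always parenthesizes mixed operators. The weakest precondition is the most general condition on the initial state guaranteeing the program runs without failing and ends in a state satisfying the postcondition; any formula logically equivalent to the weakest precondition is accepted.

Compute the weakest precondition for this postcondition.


Working backward. After the program, the postcondition (s + 7 == -4 ==> m - 8 <= -6) ==> q + 5 < -4 must hold; in canonical form it is (s == -11 ==> m <= 2) ==> q < -9.
Before q := 3*c - 4: (s == -11 ==> m <= 2) ==> 3*c < -5
Before skip: (s == -11 ==> m <= 2) ==> 3*c < -5
Answer: WP = (s == -11 ==> m <= 2) ==> 3*c < -5


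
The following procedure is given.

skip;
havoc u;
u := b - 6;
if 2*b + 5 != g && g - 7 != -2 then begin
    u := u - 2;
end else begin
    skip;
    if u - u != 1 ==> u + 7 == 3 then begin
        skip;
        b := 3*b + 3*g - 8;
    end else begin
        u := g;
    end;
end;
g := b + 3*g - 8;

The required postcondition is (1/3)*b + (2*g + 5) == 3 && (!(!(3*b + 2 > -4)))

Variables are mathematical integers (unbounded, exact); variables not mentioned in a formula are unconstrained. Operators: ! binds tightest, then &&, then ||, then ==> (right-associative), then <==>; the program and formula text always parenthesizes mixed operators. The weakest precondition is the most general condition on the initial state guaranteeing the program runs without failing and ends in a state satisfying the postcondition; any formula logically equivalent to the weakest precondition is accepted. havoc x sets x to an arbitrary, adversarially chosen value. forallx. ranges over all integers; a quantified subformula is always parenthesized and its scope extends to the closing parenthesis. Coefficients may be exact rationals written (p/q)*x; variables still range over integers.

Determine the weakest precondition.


Working backward. After the program, the postcondition (1/3)*b + (2*g + 5) == 3 && (!(!(3*b + 2 > -4))) must hold; in canonical form it is (1/3)*b + 2*g == -2 && 3*b > -6.
Before g := b + 3*g - 8: (7/3)*b + 6*g == 14 && 3*b > -6
Then branch requires (7/3)*b + 6*g == 14 && 3*b > -6; else branch requires (u == -4 ==> (7*b + 13*g == 98/3 && 9*b + 9*g > 18)) && ((!(u == -4)) ==> ((7/3)*b + 6*g == 14 && 3*b > -6)).
Before the if: ((2*b != g - 5 && g != 5) ==> ((7/3)*b + 6*g == 14 && 3*b > -6)) && ((!(2*b != g - 5 && g != 5)) ==> ((u == -4 ==> (7*b + 13*g == 98/3 && 9*b + 9*g > 18)) && ((!(u == -4)) ==> ((7/3)*b + 6*g == 14 && 3*b > -6))))
Before u := b - 6: ((2*b != g - 5 && g != 5) ==> ((7/3)*b + 6*g == 14 && 3*b > -6)) && ((!(2*b != g - 5 && g != 5)) ==> ((b == 2 ==> (7*b + 13*g == 98/3 && 9*b + 9*g > 18)) && ((!(b == 2)) ==> ((7/3)*b + 6*g == 14 && 3*b > -6))))
Before havoc u: ((2*b != g - 5 && g != 5) ==> ((7/3)*b + 6*g == 14 && 3*b > -6)) && ((!(2*b != g - 5 && g != 5)) ==> ((b == 2 ==> (7*b + 13*g == 98/3 && 9*b + 9*g > 18)) && ((!(b == 2)) ==> ((7/3)*b + 6*g == 14 && 3*b > -6))))
Before skip: ((2*b != g - 5 && g != 5) ==> ((7/3)*b + 6*g == 14 && 3*b > -6)) && ((!(2*b != g - 5 && g != 5)) ==> ((b == 2 ==> (7*b + 13*g == 98/3 && 9*b + 9*g > 18)) && ((!(b == 2)) ==> ((7/3)*b + 6*g == 14 && 3*b > -6))))
Answer: WP = ((2*b != g - 5 && g != 5) ==> ((7/3)*b + 6*g == 14 && 3*b > -6)) && ((!(2*b != g - 5 && g != 5)) ==> ((b == 2 ==> (7*b + 13*g == 98/3 && 9*b + 9*g > 18)) && ((!(b == 2)) ==> ((7/3)*b + 6*g == 14 && 3*b > -6))))


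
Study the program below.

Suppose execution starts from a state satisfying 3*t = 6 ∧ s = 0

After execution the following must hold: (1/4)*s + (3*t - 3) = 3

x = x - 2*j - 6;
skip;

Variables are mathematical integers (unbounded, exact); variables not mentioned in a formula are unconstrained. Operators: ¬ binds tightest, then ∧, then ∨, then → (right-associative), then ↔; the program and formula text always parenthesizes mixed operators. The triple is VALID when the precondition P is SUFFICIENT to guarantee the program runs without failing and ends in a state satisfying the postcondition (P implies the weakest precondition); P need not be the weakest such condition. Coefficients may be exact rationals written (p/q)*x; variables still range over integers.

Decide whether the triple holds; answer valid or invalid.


Working backward. After the program, the postcondition (1/4)*s + (3*t - 3) = 3 must hold; in canonical form it is (1/4)*s + 3*t = 6.
Before skip: (1/4)*s + 3*t = 6
Before x := x - 2*j - 6: (1/4)*s + 3*t = 6
The weakest precondition is (1/4)*s + 3*t = 6.
Check whether 3*t = 6 ∧ s = 0 implies it.
Every state satisfying the precondition satisfies the weakest precondition: the implication holds.
Answer: valid


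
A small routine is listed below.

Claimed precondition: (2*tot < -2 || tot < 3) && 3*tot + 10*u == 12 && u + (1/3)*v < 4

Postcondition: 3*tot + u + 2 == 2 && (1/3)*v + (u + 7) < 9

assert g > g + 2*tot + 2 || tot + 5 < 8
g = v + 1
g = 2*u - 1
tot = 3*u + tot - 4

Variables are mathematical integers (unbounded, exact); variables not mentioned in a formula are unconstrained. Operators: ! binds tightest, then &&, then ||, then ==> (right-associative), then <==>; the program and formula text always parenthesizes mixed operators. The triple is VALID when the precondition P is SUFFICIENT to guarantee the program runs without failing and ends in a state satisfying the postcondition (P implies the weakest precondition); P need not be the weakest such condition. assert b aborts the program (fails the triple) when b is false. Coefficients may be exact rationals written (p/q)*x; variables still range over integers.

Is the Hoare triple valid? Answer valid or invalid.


Working backward. After the program, the postcondition 3*tot + u + 2 == 2 && (1/3)*v + (u + 7) < 9 must hold; in canonical form it is 3*tot + u == 0 && u + (1/3)*v < 2.
Before tot := 3*u + tot - 4: 3*tot + 10*u == 12 && u + (1/3)*v < 2
Before g := 2*u - 1: 3*tot + 10*u == 12 && u + (1/3)*v < 2
Before g := v + 1: 3*tot + 10*u == 12 && u + (1/3)*v < 2
Before assert g > g + 2*tot + 2 || tot + 5 < 8: (2*tot < -2 || tot < 3) && 3*tot + 10*u == 12 && u + (1/3)*v < 2
The weakest precondition is (2*tot < -2 || tot < 3) && 3*tot + 10*u == 12 && u + (1/3)*v < 2.
Check whether (2*tot < -2 || tot < 3) && 3*tot + 10*u == 12 && u + (1/3)*v < 4 implies it.
Countermodel: at the initial state tot = -6, u = 3, v = -3, the precondition holds but the weakest precondition fails.
Answer: invalid


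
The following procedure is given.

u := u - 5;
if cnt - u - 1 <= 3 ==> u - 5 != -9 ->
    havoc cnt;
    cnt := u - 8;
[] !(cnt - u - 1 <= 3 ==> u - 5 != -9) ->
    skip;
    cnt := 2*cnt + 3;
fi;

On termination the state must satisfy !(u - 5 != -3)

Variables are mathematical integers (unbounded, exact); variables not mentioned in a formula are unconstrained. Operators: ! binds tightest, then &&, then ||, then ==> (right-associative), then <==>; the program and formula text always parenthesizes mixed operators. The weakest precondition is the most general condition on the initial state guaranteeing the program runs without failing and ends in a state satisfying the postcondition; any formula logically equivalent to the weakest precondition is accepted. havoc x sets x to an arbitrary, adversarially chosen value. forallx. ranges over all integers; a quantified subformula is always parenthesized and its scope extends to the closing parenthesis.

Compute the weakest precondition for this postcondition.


Working backward. After the program, the postcondition !(u - 5 != -3) must hold; in canonical form it is !(u != 2).
Then branch requires !(u != 2); else branch requires !(u != 2).
Before the if: ((cnt <= u + 4 ==> u != -4) ==> (!(u != 2))) && ((!(cnt <= u + 4 ==> u != -4)) ==> (!(u != 2)))
Before u := u - 5: ((cnt <= u - 1 ==> u != 1) ==> (!(u != 7))) && ((!(cnt <= u - 1 ==> u != 1)) ==> (!(u != 7)))
Answer: WP = ((cnt <= u - 1 ==> u != 1) ==> (!(u != 7))) && ((!(cnt <= u - 1 ==> u != 1)) ==> (!(u != 7)))


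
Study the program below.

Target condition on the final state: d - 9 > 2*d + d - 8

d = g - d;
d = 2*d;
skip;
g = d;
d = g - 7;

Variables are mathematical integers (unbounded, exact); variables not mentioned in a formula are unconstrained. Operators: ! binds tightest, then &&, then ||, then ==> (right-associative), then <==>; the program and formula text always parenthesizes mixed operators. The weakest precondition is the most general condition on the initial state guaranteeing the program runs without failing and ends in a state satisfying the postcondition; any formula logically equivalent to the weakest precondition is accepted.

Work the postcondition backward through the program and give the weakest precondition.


Working backward. After the program, the postcondition d - 9 > 2*d + d - 8 must hold; in canonical form it is 2*d < -1.
Before d := g - 7: 2*g < 13
Before g := d: 2*d < 13
Before skip: 2*d < 13
Before d := 2*d: 4*d < 13
Before d := g - d: 4*g < 4*d + 13
Answer: WP = 4*g < 4*d + 13


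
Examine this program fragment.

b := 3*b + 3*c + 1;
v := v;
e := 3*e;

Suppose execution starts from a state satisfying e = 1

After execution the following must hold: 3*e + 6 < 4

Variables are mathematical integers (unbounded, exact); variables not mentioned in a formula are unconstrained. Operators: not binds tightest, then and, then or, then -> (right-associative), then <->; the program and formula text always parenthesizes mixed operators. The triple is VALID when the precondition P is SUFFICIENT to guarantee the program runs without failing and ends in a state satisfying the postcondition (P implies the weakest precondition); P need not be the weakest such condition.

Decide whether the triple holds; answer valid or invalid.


Working backward. After the program, the postcondition 3*e + 6 < 4 must hold; in canonical form it is 3*e < -2.
Before e := 3*e: 9*e < -2
Before v := v: 9*e < -2
Before b := 3*b + 3*c + 1: 9*e < -2
The weakest precondition is 9*e < -2.
Check whether e = 1 implies it.
Countermodel: at the initial state e = 1, the precondition holds but the weakest precondition fails.
Answer: invalid


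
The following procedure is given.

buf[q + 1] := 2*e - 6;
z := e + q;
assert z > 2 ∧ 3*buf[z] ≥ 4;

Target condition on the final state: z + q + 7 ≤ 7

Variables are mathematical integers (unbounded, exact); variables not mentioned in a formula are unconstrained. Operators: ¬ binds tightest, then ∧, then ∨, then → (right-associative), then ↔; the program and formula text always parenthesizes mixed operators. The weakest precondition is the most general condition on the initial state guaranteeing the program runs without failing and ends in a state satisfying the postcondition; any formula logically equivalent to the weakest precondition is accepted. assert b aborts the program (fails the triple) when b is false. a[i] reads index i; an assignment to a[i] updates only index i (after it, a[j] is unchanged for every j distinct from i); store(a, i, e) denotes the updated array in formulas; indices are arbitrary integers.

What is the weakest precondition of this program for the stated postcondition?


Working backward. After the program, the postcondition z + q + 7 ≤ 7 must hold; in canonical form it is q + z ≤ 0.
Before assert z > 2 ∧ 3*buf[z] ≥ 4: z > 2 ∧ 3*buf[z] ≥ 4 ∧ q + z ≤ 0
Before z := e + q: e + q > 2 ∧ 3*buf[e + q] ≥ 4 ∧ e + 2*q ≤ 0
Before buf[q + 1] := 2*e - 6: e + q > 2 ∧ 3*store(buf, q + 1, 2*e - 6)[e + q] ≥ 4 ∧ e + 2*q ≤ 0
Answer: WP = e + q > 2 ∧ 3*store(buf, q + 1, 2*e - 6)[e + q] ≥ 4 ∧ e + 2*q ≤ 0


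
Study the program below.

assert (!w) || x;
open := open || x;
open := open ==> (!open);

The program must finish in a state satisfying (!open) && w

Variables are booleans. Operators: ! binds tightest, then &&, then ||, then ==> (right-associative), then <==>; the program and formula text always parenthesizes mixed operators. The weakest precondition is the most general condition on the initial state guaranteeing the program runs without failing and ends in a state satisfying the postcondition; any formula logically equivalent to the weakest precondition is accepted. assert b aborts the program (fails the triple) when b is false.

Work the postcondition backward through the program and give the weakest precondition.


Working backward. After the program, (!open) && w must hold.
Before open := open ==> (!open): (!(open ==> (!open))) && w
Before open := open || x: (!((open || x) ==> (!(open || x)))) && w
Before assert (!w) || x: ((!w) || x) && (!((open || x) ==> (!(open || x)))) && w
Answer: WP = ((!w) || x) && (!((open || x) ==> (!(open || x)))) && w


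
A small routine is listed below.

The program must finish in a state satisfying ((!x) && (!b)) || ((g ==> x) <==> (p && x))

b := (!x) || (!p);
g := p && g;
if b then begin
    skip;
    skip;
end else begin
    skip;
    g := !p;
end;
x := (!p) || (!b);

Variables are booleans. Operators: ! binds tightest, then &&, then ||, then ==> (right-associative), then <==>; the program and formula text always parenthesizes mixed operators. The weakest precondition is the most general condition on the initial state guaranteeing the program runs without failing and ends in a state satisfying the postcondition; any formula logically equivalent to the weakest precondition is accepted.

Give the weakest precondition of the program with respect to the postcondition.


Working backward. After the program, ((!x) && (!b)) || ((g ==> x) <==> (p && x)) must hold.
Before x := (!p) || (!b): ((!((!p) || (!b))) && (!b)) || ((g ==> ((!p) || (!b))) <==> (p && ((!p) || (!b))))
Then branch requires ((!((!p) || (!b))) && (!b)) || ((g ==> ((!p) || (!b))) <==> (p && ((!p) || (!b)))); else branch requires ((!((!p) || (!b))) && (!b)) || (((!p) ==> ((!p) || (!b))) <==> (p && ((!p) || (!b)))).
Before the if: (b ==> (((!((!p) || (!b))) && (!b)) || ((g ==> ((!p) || (!b))) <==> (p && ((!p) || (!b)))))) && ((!b) ==> (((!((!p) || (!b))) && (!b)) || (((!p) ==> ((!p) || (!b))) <==> (p && ((!p) || (!b))))))
Before g := p && g: (b ==> (((!((!p) || (!b))) && (!b)) || (((p && g) ==> ((!p) || (!b))) <==> (p && ((!p) || (!b)))))) && ((!b) ==> (((!((!p) || (!b))) && (!b)) || (((!p) ==> ((!p) || (!b))) <==> (p && ((!p) || (!b))))))
Before b := (!x) || (!p): (((!x) || (!p)) ==> (((!((!p) || (!((!x) || (!p))))) && (!((!x) || (!p)))) || (((p && g) ==> ((!p) || (!((!x) || (!p))))) <==> (p && ((!p) || (!((!x) || (!p)))))))) && ((!((!x) || (!p))) ==> (((!((!p) || (!((!x) || (!p))))) && (!((!x) || (!p)))) || (((!p) ==> ((!p) || (!((!x) || (!p))))) <==> (p && ((!p) || (!((!x) || (!p))))))))
Answer: WP = (((!x) || (!p)) ==> (((!((!p) || (!((!x) || (!p))))) && (!((!x) || (!p)))) || (((p && g) ==> ((!p) || (!((!x) || (!p))))) <==> (p && ((!p) || (!((!x) || (!p)))))))) && ((!((!x) || (!p))) ==> (((!((!p) || (!((!x) || (!p))))) && (!((!x) || (!p)))) || (((!p) ==> ((!p) || (!((!x) || (!p))))) <==> (p && ((!p) || (!((!x) || (!p))))))))


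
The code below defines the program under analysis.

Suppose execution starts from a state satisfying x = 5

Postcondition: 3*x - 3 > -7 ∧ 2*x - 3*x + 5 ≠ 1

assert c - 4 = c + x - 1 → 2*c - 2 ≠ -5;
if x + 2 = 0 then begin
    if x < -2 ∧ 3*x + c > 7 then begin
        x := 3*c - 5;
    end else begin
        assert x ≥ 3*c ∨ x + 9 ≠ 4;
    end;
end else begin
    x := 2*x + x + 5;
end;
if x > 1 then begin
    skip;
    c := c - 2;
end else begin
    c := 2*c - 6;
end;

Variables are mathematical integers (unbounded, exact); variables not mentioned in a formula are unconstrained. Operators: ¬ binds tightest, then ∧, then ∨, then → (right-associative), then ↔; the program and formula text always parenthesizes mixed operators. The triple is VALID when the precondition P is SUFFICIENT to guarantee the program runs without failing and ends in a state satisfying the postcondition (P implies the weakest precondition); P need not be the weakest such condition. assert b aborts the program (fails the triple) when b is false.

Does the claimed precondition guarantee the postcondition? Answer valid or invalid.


Working backward. After the program, the postcondition 3*x - 3 > -7 ∧ 2*x - 3*x + 5 ≠ 1 must hold; in canonical form it is 3*x > -4 ∧ x ≠ 4.
Then branch requires 3*x > -4 ∧ x ≠ 4; else branch requires 3*x > -4 ∧ x ≠ 4.
Before the if: (x > 1 → (3*x > -4 ∧ x ≠ 4)) ∧ ((¬(x > 1)) → (3*x > -4 ∧ x ≠ 4))
Then branch requires ((x < -2 ∧ c + 3*x > 7) → ((3*c > 6 → (9*c > 11 ∧ 3*c ≠ 9)) ∧ ((¬(3*c > 6)) → (9*c > 11 ∧ 3*c ≠ 9)))) ∧ ((¬(x < -2 ∧ c + 3*x > 7)) → ((x ≥ 3*c ∨ x ≠ -5) ∧ (x > 1 → (3*x > -4 ∧ x ≠ 4)) ∧ ((¬(x > 1)) → (3*x > -4 ∧ x ≠ 4)))); else branch requires (3*x > -4 → (9*x > -19 ∧ 3*x ≠ -1)) ∧ ((¬(3*x > -4)) → (9*x > -19 ∧ 3*x ≠ -1)).
Before the if: (x = -2 → (((x < -2 ∧ c + 3*x > 7) → ((3*c > 6 → (9*c > 11 ∧ 3*c ≠ 9)) ∧ ((¬(3*c > 6)) → (9*c > 11 ∧ 3*c ≠ 9)))) ∧ ((¬(x < -2 ∧ c + 3*x > 7)) → ((x ≥ 3*c ∨ x ≠ -5) ∧ (x > 1 → (3*x > -4 ∧ x ≠ 4)) ∧ ((¬(x > 1)) → (3*x > -4 ∧ x ≠ 4)))))) ∧ ((¬(x = -2)) → ((3*x > -4 → (9*x > -19 ∧ 3*x ≠ -1)) ∧ ((¬(3*x > -4)) → (9*x > -19 ∧ 3*x ≠ -1))))
Before assert c - 4 = c + x - 1 → 2*c - 2 ≠ -5: (x = -3 → 2*c ≠ -3) ∧ (x = -2 → (((x < -2 ∧ c + 3*x > 7) → ((3*c > 6 → (9*c > 11 ∧ 3*c ≠ 9)) ∧ ((¬(3*c > 6)) → (9*c > 11 ∧ 3*c ≠ 9)))) ∧ ((¬(x < -2 ∧ c + 3*x > 7)) → ((x ≥ 3*c ∨ x ≠ -5) ∧ (x > 1 → (3*x > -4 ∧ x ≠ 4)) ∧ ((¬(x > 1)) → (3*x > -4 ∧ x ≠ 4)))))) ∧ ((¬(x = -2)) → ((3*x > -4 → (9*x > -19 ∧ 3*x ≠ -1)) ∧ ((¬(3*x > -4)) → (9*x > -19 ∧ 3*x ≠ -1))))
The weakest precondition is (x = -3 → 2*c ≠ -3) ∧ (x = -2 → (((x < -2 ∧ c + 3*x > 7) → ((3*c > 6 → (9*c > 11 ∧ 3*c ≠ 9)) ∧ ((¬(3*c > 6)) → (9*c > 11 ∧ 3*c ≠ 9)))) ∧ ((¬(x < -2 ∧ c + 3*x > 7)) → ((x ≥ 3*c ∨ x ≠ -5) ∧ (x > 1 → (3*x > -4 ∧ x ≠ 4)) ∧ ((¬(x > 1)) → (3*x > -4 ∧ x ≠ 4)))))) ∧ ((¬(x = -2)) → ((3*x > -4 → (9*x > -19 ∧ 3*x ≠ -1)) ∧ ((¬(3*x > -4)) → (9*x > -19 ∧ 3*x ≠ -1)))).
Check whether x = 5 implies it.
Every state satisfying the precondition satisfies the weakest precondition: the implication holds.
Answer: valid
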